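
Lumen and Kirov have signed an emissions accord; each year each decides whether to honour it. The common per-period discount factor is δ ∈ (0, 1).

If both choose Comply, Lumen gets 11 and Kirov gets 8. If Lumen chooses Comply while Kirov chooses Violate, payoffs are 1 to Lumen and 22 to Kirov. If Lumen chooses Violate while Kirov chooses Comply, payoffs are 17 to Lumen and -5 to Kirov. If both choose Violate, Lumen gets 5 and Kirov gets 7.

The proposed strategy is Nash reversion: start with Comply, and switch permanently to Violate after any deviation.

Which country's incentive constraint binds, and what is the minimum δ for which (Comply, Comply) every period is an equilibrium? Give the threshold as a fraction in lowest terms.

Kirov; δ ≥ 14/15

Lumen: cooperation gives 11 each period; deviation gives 17 once then 5 forever.
  11/(1−δ) ≥ 17 + 5δ/(1−δ) ⇒ δ ≥ 6/12 = 1/2.
Kirov: cooperation gives 8 each period; deviation gives 22 once then 7 forever.
  δ ≥ 14/15.
Both must hold, so the binding constraint is Kirov's: δ ≥ 14/15.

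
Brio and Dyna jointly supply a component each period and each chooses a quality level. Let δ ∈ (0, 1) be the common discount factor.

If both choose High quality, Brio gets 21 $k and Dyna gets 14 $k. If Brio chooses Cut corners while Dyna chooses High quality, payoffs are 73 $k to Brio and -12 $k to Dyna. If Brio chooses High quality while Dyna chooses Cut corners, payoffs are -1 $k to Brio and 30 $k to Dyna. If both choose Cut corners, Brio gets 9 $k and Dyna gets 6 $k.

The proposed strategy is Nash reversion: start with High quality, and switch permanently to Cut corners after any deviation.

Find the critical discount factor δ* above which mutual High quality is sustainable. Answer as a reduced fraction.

For Brio: deviation gain 73−21 = 52, per-period punishment loss 21−9 = 12. IC gives δ ≥ 52/64 = 13/16.
For Dyna: gain 16, loss 8 per period, so δ ≥ 16/24 = 2/3.
The tighter constraint is Brio's, so cooperation needs δ ≥ 13/16.

13/16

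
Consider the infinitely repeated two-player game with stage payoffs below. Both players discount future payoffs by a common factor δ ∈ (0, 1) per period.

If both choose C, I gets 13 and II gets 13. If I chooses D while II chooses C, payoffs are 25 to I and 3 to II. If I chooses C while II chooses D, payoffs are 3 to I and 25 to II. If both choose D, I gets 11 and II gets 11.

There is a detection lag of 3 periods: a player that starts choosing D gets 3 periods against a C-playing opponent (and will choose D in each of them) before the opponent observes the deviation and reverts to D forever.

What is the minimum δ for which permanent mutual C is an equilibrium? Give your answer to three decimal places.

Deviating for the 3 undetected periods gains 25−13 = 12 per period over cooperation, then loses 13−11 = 2 per period forever once punishment starts.
Gain: 12(1 + δ + … + δ^2); loss: 2·δ^3/(1−δ).
No profitable deviation ⇔ 12(1−δ^3) ≤ 2·δ^3, i.e. δ^3 ≥ 12/(12+2) = 6/7.
Hence δ ≥ (6/7)^(1/3) ≈ 0.950.

0.950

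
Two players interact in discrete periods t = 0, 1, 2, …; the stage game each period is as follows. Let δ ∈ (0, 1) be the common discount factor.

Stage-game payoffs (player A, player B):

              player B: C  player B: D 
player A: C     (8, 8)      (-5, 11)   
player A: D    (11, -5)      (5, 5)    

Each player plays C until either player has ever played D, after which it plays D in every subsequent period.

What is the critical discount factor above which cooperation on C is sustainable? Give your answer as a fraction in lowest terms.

One-period gain from deviating is 11 − 8 = 3. The loss is 8 − 5 = 3 in every subsequent period, with present value 3·δ/(1−δ).
Deviation is unprofitable when 3·δ/(1−δ) ≥ 3, i.e. δ/(1−δ) ≥ 1.
Equivalently δ ≥ 3/(3+3) = 1/2.

1/2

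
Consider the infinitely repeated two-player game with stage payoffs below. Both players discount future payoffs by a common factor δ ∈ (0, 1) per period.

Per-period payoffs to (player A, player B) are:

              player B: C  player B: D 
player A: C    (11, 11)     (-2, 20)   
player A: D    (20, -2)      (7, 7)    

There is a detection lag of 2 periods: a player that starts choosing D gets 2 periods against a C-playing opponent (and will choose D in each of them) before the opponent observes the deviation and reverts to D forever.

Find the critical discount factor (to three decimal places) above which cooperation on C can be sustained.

0.832

Deviating for the 2 undetected periods gains 20−11 = 9 per period over cooperation, then loses 11−7 = 4 per period forever once punishment starts.
Gain: 9(1 + δ + … + δ^1); loss: 4·δ^2/(1−δ).
No profitable deviation ⇔ 9(1−δ^2) ≤ 4·δ^2, i.e. δ^2 ≥ 9/(9+4) = 9/13.
Hence δ ≥ (9/13)^(1/2) ≈ 0.832.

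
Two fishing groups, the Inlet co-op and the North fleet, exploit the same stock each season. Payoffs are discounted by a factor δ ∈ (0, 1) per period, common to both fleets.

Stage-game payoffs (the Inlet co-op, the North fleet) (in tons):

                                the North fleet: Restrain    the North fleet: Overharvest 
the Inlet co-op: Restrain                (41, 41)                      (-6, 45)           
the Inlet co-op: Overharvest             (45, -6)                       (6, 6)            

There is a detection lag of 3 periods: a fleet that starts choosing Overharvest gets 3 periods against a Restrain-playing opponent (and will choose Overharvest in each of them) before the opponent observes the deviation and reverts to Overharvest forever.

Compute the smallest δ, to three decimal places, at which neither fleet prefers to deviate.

0.468

Deviating for the 3 undetected periods gains 45−41 = 4 per period over cooperation, then loses 41−6 = 35 per period forever once punishment starts.
Gain: 4(1 + δ + … + δ^2); loss: 35·δ^3/(1−δ).
No profitable deviation ⇔ 4(1−δ^3) ≤ 35·δ^3, i.e. δ^3 ≥ 4/(4+35) = 4/39.
Hence δ ≥ (4/39)^(1/3) ≈ 0.468.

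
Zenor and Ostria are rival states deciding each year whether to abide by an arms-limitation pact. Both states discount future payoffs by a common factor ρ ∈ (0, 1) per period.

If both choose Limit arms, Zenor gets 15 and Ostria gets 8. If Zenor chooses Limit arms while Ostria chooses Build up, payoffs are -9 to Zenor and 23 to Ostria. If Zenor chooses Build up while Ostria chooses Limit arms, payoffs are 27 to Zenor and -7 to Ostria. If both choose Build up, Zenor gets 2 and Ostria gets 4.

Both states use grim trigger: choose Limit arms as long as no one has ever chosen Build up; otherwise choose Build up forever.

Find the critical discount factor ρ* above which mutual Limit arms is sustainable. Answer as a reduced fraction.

15/19

For Zenor: deviation gain 27−15 = 12, per-period punishment loss 15−2 = 13. IC gives ρ ≥ 12/25.
For Ostria: gain 15, loss 4 per period, so ρ ≥ 15/19.
The tighter constraint is Ostria's, so cooperation needs ρ ≥ 15/19.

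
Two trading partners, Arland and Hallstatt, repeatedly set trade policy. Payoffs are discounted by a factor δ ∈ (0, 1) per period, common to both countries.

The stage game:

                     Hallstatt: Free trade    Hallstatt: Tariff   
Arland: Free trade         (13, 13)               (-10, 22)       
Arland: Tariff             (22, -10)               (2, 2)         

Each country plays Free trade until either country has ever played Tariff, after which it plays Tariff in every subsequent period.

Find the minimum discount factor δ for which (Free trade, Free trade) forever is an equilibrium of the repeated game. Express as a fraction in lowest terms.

9/20

Under grim trigger the critical discount factor is (T−C)/(T−P) with T = 22, C = 13, P = 2.
δ* = (22−13)/(22−2) = 9/20.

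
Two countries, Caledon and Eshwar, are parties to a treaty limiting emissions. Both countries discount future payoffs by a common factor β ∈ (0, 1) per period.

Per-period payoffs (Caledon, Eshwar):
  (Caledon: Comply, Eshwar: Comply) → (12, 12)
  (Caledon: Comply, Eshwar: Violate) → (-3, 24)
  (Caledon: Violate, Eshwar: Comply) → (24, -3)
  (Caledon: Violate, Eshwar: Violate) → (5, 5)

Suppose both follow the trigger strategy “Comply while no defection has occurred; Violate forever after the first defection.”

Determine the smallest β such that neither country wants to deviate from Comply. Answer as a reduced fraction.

12/19

Cooperation forever yields 12 each period: 12/(1−β).
Deviating yields 24 once, then 5 forever: 24 + 5β/(1−β).
No profitable deviation requires 12/(1−β) ≥ 24 + 5β/(1−β).
Multiplying by (1−β): 12 ≥ 24(1−β) + 5β = 24 − 19β.
So 19β ≥ 12, i.e. β ≥ 12/19.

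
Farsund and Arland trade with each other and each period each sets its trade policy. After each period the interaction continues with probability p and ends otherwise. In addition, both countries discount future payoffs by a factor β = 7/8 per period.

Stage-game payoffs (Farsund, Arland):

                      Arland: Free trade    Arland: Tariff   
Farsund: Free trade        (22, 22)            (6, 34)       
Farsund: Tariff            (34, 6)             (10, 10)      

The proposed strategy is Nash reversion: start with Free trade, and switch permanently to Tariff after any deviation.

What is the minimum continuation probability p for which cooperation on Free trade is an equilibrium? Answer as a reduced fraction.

Expected continuation weight on next period's payoff is β·p = 7/8·p, which plays the role of the discount factor.
Cooperation requires 7/8·p ≥ (34−22)/(34−10) = 1/2, hence p ≥ 4/7.

4/7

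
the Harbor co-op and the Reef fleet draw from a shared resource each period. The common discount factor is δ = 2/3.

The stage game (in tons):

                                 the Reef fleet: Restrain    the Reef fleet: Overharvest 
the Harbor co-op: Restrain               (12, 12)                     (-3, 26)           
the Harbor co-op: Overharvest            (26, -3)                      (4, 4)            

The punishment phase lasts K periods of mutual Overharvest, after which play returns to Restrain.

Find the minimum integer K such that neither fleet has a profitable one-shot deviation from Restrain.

No profitable deviation requires (12−4)(δ+…+δ^K) ≥ 26−12, i.e. δ+…+δ^K ≥ 7/4 ≈ 1.7500.
With δ = 2/3, the partial sums are K=1: 0.6667, K=2: 1.1111, K=3: 1.4074, K=4: 1.6049, K=5: 1.7366, K=6: 1.8244.
K = 6 is the first length at which the sum reaches 1.7500.

6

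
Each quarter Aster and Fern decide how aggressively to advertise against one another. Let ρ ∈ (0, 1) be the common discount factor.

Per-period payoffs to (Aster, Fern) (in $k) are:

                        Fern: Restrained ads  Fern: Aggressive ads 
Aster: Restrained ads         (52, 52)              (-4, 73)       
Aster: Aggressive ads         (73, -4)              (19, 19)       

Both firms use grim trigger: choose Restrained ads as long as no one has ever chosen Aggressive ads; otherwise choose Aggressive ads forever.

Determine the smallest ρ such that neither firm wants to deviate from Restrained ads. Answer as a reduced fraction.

52/(1−ρ) ≥ 73 + 19ρ/(1−ρ)
52 ≥ 73 − 54ρ
ρ ≥ 21/54 = 7/18.

7/18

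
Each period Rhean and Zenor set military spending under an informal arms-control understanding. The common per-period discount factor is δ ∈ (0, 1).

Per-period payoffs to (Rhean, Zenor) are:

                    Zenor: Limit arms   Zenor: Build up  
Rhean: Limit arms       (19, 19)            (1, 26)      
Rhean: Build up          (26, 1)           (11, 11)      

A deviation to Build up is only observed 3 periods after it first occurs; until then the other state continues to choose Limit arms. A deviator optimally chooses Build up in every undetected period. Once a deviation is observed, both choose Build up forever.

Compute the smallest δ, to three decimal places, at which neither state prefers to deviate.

0.776

A deviator earns 26 for 3 periods, then 11 forever; cooperating earns 19 forever. Multiplying the IC by (1−δ):
19 ≥ 26(1−δ^3) + 11δ^3, so 15·δ^3 ≥ 7 and δ^3 ≥ 7/15.
δ ≥ (7/15)^(1/3) ≈ 0.776.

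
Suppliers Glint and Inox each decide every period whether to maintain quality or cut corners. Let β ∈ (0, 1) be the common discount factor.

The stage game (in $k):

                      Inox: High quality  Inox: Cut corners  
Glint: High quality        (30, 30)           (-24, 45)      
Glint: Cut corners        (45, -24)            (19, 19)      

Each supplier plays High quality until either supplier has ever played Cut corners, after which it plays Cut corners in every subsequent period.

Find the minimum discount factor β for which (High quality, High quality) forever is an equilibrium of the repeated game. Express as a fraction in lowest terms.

Cooperation forever yields 30 each period: 30/(1−β).
Deviating yields 45 once, then 19 forever: 45 + 19β/(1−β).
No profitable deviation requires 30/(1−β) ≥ 45 + 19β/(1−β).
Multiplying by (1−β): 30 ≥ 45(1−β) + 19β = 45 − 26β.
So 26β ≥ 15, i.e. β ≥ 15/26.

15/26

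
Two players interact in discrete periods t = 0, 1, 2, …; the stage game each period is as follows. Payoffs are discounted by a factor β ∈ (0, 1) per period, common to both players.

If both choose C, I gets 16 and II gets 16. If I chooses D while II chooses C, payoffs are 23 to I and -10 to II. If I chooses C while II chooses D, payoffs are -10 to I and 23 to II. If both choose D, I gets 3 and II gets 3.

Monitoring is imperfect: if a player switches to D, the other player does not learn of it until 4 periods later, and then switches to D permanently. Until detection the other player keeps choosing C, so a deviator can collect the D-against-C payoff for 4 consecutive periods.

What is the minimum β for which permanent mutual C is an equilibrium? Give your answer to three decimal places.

The best deviation is to choose D for all 4 undetected periods, earning 23 each, then 3 forever once detected.
Deviation value: 23(1−β^4)/(1−β) + 3β^4/(1−β); cooperation value: 16/(1−β).
IC: 16 ≥ 23(1−β^4) + 3β^4 = 23 − 20β^4.
So β^4 ≥ 7/20, giving β ≥ (7/20)^(1/4) ≈ 0.769.

0.769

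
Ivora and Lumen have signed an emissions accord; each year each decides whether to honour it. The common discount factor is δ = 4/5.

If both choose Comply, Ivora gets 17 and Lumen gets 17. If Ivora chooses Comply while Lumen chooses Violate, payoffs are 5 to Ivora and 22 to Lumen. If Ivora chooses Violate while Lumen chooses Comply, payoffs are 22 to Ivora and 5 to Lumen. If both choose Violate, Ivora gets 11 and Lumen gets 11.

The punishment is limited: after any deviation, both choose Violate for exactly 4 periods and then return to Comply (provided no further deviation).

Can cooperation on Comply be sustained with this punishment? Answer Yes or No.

Comparing payoff streams over the 5 periods until play realigns: cooperate → 17(1+δ+…+δ^4); deviate → 22 + 11(δ+…+δ^4).
Cooperation is sustained iff (17−11)(δ+…+δ^4) ≥ 22−17.
δ+…+δ^4 = 4/5·(1−(4/5)^4)/(1−4/5) = 2.3616, and (22−17)/(17−11) = 0.8333.
2.3616 ≥ 0.8333, so cooperation is sustainable.

Yes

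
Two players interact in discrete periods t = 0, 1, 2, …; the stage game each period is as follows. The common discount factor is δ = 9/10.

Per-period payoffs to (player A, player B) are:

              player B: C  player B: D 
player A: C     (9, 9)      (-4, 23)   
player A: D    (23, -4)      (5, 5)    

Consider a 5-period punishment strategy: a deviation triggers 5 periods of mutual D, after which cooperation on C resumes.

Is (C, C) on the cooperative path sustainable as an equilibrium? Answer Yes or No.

Comparing payoff streams over the 6 periods until play realigns: cooperate → 9(1+δ+…+δ^5); deviate → 23 + 5(δ+…+δ^5).
Cooperation is sustained iff (9−5)(δ+…+δ^5) ≥ 23−9.
δ+…+δ^5 = 9/10·(1−(9/10)^5)/(1−9/10) = 3.6856, and (23−9)/(9−5) = 3.5000.
3.6856 ≥ 3.5000, so cooperation is sustainable.

Yes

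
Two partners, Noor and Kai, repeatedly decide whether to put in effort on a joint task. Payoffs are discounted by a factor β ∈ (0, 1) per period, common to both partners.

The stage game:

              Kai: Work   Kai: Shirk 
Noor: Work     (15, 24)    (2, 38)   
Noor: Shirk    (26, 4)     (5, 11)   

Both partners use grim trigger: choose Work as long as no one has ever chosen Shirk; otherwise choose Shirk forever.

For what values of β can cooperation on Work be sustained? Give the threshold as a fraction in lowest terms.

11/21

For Noor: deviation gain 26−15 = 11, per-period punishment loss 15−5 = 10. IC gives β ≥ 11/21.
For Kai: gain 14, loss 13 per period, so β ≥ 14/27.
The tighter constraint is Noor's, so cooperation needs β ≥ 11/21.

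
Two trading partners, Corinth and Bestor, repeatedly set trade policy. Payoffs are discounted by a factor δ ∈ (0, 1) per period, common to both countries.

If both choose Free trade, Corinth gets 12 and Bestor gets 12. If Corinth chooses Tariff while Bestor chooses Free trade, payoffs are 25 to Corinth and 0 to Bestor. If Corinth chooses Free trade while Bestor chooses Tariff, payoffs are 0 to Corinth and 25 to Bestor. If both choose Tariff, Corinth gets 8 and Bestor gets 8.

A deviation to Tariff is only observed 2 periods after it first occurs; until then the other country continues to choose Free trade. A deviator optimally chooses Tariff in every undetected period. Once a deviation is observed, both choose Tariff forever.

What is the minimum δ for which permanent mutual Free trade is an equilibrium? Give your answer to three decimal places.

The best deviation is to choose Tariff for all 2 undetected periods, earning 25 each, then 8 forever once detected.
Deviation value: 25(1−δ^2)/(1−δ) + 8δ^2/(1−δ); cooperation value: 12/(1−δ).
IC: 12 ≥ 25(1−δ^2) + 8δ^2 = 25 − 17δ^2.
So δ^2 ≥ 13/17, giving δ ≥ (13/17)^(1/2) ≈ 0.874.

0.874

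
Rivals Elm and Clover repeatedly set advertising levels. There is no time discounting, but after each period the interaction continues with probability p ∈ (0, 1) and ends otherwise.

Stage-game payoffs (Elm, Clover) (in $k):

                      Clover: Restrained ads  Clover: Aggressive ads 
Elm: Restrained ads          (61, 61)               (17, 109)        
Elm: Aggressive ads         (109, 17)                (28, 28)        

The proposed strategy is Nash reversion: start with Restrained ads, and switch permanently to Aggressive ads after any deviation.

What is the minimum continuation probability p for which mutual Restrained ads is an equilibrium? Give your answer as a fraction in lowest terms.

Expected cooperation value is 61 + p·61 + p²·61 + … = 61/(1−p); deviation gives 109 + p·28/(1−p).
61 ≥ 109(1−p) + 28p ⇒ 81p ≥ 48 ⇒ p ≥ 48/81 = 16/27.

16/27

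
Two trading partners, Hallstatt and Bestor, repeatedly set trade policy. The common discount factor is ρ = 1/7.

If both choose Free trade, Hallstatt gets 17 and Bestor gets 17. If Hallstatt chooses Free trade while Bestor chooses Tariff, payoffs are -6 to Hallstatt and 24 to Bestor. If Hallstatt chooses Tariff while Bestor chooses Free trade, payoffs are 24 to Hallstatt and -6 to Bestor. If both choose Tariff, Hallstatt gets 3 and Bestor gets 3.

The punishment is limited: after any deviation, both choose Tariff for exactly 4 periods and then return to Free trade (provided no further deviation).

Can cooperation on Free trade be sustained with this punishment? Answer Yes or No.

Comparing payoff streams over the 5 periods until play realigns: cooperate → 17(1+ρ+…+ρ^4); deviate → 24 + 3(ρ+…+ρ^4).
Cooperation is sustained iff (17−3)(ρ+…+ρ^4) ≥ 24−17.
ρ+…+ρ^4 = 1/7·(1−(1/7)^4)/(1−1/7) = 0.1666, and (24−17)/(17−3) = 0.5000.
0.1666 < 0.5000, so cooperation is not sustainable.

No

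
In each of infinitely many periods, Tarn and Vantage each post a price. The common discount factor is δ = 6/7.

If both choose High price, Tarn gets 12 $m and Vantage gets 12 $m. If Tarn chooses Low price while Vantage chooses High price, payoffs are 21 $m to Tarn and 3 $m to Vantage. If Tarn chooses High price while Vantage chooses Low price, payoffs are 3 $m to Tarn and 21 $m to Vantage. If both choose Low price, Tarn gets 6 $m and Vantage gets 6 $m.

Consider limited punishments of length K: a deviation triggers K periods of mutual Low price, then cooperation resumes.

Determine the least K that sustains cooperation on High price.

No profitable deviation requires (12−6)(δ+…+δ^K) ≥ 21−12, i.e. δ+…+δ^K ≥ 3/2 ≈ 1.5000.
With δ = 6/7, the partial sums are K=1: 0.8571, K=2: 1.5918.
K = 2 is the first length at which the sum reaches 1.5000.

2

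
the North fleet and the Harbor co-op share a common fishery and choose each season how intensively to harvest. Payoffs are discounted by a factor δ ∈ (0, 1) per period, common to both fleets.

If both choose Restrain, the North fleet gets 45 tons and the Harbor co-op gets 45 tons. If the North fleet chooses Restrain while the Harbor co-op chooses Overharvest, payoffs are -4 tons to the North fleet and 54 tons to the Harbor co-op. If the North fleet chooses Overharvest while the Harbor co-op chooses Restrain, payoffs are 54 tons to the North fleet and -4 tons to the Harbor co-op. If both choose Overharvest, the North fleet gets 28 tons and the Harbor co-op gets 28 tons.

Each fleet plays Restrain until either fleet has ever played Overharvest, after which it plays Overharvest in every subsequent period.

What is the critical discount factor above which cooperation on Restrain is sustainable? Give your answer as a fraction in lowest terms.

One-period gain from deviating is 54 − 45 = 9. The loss is 45 − 28 = 17 in every subsequent period, with present value 17·δ/(1−δ).
Deviation is unprofitable when 17·δ/(1−δ) ≥ 9, i.e. δ/(1−δ) ≥ 9/17.
Equivalently δ ≥ 9/(9+17) = 9/26.

9/26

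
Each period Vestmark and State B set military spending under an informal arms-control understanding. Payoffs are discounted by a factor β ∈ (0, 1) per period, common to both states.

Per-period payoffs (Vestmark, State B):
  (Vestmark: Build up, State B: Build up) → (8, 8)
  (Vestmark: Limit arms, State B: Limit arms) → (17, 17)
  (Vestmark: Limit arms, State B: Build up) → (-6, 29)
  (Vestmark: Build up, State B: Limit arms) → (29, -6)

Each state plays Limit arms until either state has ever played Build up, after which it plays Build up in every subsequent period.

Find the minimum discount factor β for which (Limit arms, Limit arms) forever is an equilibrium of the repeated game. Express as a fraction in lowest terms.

Cooperation forever yields 17 each period: 17/(1−β).
Deviating yields 29 once, then 8 forever: 29 + 8β/(1−β).
No profitable deviation requires 17/(1−β) ≥ 29 + 8β/(1−β).
Multiplying by (1−β): 17 ≥ 29(1−β) + 8β = 29 − 21β.
So 21β ≥ 12, i.e. β ≥ 12/21 = 4/7.

4/7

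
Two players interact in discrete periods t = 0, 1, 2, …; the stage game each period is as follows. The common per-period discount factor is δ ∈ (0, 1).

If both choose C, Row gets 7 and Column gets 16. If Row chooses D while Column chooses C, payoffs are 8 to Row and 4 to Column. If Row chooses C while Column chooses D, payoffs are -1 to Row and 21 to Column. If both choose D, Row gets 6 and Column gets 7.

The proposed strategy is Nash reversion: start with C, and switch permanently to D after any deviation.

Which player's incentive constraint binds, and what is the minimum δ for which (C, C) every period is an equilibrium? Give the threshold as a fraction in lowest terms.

Row: cooperation gives 7 each period; deviation gives 8 once then 6 forever.
  7/(1−δ) ≥ 8 + 6δ/(1−δ) ⇒ δ ≥ 1/2.
Column: cooperation gives 16 each period; deviation gives 21 once then 7 forever.
  δ ≥ 5/14.
Both must hold, so the binding constraint is Row's: δ ≥ 1/2.

Row; δ ≥ 1/2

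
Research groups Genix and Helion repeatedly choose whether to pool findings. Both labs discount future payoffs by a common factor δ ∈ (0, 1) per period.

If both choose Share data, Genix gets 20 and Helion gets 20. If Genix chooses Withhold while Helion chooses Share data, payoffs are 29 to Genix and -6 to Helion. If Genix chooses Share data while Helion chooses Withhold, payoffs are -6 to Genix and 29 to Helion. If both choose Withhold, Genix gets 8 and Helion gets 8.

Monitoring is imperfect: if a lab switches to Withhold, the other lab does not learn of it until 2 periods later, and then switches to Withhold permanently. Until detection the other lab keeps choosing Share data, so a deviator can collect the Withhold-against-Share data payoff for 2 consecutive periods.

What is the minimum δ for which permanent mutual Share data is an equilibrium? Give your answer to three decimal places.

0.655

Deviating for the 2 undetected periods gains 29−20 = 9 per period over cooperation, then loses 20−8 = 12 per period forever once punishment starts.
Gain: 9(1 + δ + … + δ^1); loss: 12·δ^2/(1−δ).
No profitable deviation ⇔ 9(1−δ^2) ≤ 12·δ^2, i.e. δ^2 ≥ 9/(9+12) = 3/7.
Hence δ ≥ (3/7)^(1/2) ≈ 0.655.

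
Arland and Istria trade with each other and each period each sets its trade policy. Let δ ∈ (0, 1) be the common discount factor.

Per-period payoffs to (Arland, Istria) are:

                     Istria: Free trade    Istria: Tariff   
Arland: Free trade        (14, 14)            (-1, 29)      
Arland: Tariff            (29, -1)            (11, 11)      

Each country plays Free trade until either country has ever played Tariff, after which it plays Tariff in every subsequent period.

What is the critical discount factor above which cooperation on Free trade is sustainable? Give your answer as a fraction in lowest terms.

5/6

Under grim trigger the critical discount factor is (T−C)/(T−P) with T = 29, C = 14, P = 11.
δ* = (29−14)/(29−11) = 15/18 = 5/6.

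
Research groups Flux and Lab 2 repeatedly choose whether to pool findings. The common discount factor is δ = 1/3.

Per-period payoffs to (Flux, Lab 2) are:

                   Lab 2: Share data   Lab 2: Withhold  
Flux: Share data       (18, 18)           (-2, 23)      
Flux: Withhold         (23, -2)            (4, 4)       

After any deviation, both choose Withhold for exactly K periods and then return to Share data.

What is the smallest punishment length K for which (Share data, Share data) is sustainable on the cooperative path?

2

No profitable deviation requires (18−4)(δ+…+δ^K) ≥ 23−18, i.e. δ+…+δ^K ≥ 5/14 ≈ 0.3571.
With δ = 1/3, the partial sums are K=1: 0.3333, K=2: 0.4444.
K = 2 is the first length at which the sum reaches 0.3571.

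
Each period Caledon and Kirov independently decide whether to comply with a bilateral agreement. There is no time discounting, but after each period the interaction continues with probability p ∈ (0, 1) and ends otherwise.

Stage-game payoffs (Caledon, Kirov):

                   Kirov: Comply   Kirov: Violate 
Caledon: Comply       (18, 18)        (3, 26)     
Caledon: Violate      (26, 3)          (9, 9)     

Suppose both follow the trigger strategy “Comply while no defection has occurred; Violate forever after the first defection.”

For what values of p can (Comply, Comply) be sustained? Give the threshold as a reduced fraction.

Expected cooperation value is 18 + p·18 + p²·18 + … = 18/(1−p); deviation gives 26 + p·9/(1−p).
18 ≥ 26(1−p) + 9p ⇒ 17p ≥ 8 ⇒ p ≥ 8/17.

8/17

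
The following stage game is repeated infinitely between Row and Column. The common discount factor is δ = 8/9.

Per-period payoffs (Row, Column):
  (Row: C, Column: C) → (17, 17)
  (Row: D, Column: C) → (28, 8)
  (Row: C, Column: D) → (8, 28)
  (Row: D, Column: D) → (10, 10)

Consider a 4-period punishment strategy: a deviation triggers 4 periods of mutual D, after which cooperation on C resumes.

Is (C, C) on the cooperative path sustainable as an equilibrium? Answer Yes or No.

Yes

Comparing payoff streams over the 5 periods until play realigns: cooperate → 17(1+δ+…+δ^4); deviate → 28 + 10(δ+…+δ^4).
Cooperation is sustained iff (17−10)(δ+…+δ^4) ≥ 28−17.
δ+…+δ^4 = 8/9·(1−(8/9)^4)/(1−8/9) = 3.0056, and (28−17)/(17−10) = 1.5714.
3.0056 ≥ 1.5714, so cooperation is sustainable.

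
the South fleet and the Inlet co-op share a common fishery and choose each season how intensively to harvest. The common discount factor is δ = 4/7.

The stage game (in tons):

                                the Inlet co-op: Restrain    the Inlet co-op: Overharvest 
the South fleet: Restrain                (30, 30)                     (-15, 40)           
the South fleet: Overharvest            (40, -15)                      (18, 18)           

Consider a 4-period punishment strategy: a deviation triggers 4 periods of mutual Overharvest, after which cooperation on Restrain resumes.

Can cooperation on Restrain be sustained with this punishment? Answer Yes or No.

IC: δ+…+δ^4 ≥ (40−30)/(30−18) = 5/6.
At δ = 4/7: partial sum = 1.1912 ≥ 0.8333. Cooperation sustainable.

Yes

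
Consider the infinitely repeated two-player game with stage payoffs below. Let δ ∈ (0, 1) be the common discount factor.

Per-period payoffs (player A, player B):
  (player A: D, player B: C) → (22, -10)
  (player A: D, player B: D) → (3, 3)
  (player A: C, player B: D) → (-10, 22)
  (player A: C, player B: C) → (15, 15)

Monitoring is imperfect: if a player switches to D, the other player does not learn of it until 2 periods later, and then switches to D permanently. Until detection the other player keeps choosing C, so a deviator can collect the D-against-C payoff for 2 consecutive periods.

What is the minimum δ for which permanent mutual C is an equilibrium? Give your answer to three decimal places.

The best deviation is to choose D for all 2 undetected periods, earning 22 each, then 3 forever once detected.
Deviation value: 22(1−δ^2)/(1−δ) + 3δ^2/(1−δ); cooperation value: 15/(1−δ).
IC: 15 ≥ 22(1−δ^2) + 3δ^2 = 22 − 19δ^2.
So δ^2 ≥ 7/19, giving δ ≥ (7/19)^(1/2) ≈ 0.607.

0.607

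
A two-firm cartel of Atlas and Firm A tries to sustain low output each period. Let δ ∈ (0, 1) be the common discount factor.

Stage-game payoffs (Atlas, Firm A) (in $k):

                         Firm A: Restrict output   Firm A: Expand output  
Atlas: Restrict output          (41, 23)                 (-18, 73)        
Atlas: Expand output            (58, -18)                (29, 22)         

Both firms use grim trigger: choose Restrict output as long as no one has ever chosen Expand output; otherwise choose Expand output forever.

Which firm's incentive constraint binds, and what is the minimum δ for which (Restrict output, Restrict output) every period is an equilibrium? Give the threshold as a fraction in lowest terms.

Firm A; δ ≥ 50/51

For Atlas: deviation gain 58−41 = 17, per-period punishment loss 41−29 = 12. IC gives δ ≥ 17/29.
For Firm A: gain 50, loss 1 per period, so δ ≥ 50/51.
The tighter constraint is Firm A's, so cooperation needs δ ≥ 50/51.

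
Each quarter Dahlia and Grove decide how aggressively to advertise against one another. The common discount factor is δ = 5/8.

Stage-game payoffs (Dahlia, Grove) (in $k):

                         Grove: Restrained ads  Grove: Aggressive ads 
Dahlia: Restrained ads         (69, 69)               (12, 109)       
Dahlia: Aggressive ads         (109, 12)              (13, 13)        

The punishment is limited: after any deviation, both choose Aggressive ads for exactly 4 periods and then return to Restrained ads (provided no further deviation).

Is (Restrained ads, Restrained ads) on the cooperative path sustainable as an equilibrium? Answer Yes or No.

Comparing payoff streams over the 5 periods until play realigns: cooperate → 69(1+δ+…+δ^4); deviate → 109 + 13(δ+…+δ^4).
Cooperation is sustained iff (69−13)(δ+…+δ^4) ≥ 109−69.
δ+…+δ^4 = 5/8·(1−(5/8)^4)/(1−5/8) = 1.4124, and (109−69)/(69−13) = 0.7143.
1.4124 ≥ 0.7143, so cooperation is sustainable.

Yes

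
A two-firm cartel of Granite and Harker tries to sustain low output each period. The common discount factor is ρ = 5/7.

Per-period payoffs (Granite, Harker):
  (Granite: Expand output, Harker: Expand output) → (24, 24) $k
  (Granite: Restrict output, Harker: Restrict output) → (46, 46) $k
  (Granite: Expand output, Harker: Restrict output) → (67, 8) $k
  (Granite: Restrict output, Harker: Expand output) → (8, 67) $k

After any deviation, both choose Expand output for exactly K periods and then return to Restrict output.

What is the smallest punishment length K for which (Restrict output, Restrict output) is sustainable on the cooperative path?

2

Need Σ_{k=1}^{K} ρ^k ≥ (67−46)/(46−24) = 0.9545 at ρ = 5/7.
At K = 1 the sum is 0.7143 < 0.9545; at K = 2 it is 1.2245 ≥ 0.9545.
So the minimum punishment length is K = 2.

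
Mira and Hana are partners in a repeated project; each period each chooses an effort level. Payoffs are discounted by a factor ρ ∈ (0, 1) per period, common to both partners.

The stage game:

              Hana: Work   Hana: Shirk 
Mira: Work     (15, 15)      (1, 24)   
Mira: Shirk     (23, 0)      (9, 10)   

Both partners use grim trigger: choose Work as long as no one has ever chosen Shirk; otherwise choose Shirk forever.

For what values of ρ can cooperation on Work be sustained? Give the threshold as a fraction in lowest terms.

Mira's threshold: (23−15)/(23−9) = 4/7.
Hana's threshold: (24−15)/(24−10) = 9/14.
4/7 < 9/14, so Hana binds and ρ* = 9/14.

9/14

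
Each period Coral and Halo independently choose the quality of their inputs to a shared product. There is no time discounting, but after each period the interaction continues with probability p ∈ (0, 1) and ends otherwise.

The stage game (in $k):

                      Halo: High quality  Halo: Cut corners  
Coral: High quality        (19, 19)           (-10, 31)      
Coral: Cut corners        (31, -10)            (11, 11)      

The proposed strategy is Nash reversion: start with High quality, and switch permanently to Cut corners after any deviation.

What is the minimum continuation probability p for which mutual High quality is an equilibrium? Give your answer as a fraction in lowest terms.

3/5

Expected cooperation value is 19 + p·19 + p²·19 + … = 19/(1−p); deviation gives 31 + p·11/(1−p).
19 ≥ 31(1−p) + 11p ⇒ 20p ≥ 12 ⇒ p ≥ 12/20 = 3/5.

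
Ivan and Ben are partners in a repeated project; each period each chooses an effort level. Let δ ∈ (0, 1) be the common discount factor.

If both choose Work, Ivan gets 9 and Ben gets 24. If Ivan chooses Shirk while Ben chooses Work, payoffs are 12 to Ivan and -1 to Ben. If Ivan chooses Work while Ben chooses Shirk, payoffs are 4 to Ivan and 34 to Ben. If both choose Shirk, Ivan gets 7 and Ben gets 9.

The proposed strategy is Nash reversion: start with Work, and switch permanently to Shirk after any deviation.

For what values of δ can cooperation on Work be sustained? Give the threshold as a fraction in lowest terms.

For Ivan: deviation gain 12−9 = 3, per-period punishment loss 9−7 = 2. IC gives δ ≥ 3/5.
For Ben: gain 10, loss 15 per period, so δ ≥ 10/25 = 2/5.
The tighter constraint is Ivan's, so cooperation needs δ ≥ 3/5.

3/5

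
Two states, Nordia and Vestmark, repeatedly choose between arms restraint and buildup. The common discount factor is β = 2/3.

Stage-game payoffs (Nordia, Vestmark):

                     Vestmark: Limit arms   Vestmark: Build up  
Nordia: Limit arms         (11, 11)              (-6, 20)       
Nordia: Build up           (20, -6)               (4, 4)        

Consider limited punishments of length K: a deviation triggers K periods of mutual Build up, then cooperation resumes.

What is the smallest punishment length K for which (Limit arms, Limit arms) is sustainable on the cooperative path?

IC: β(1−β^K)/(1−β) ≥ (20−11)/(11−4) = 9/7.
With β = 2/3: need 1 − β^K ≥ 9/7·(1−2/3)/(2/3), i.e. β^K ≤ 0.3571.
Since (2/3)^2 = 0.4444 and (2/3)^3 = 0.2963, the smallest such K is 3.

3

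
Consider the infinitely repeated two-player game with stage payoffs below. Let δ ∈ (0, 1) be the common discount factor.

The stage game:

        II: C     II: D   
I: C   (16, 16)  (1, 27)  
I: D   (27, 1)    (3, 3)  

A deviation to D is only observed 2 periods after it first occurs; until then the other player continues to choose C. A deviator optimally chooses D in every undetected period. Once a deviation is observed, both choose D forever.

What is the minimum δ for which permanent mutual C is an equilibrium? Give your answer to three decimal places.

0.677

A deviator earns 27 for 2 periods, then 3 forever; cooperating earns 16 forever. Multiplying the IC by (1−δ):
16 ≥ 27(1−δ^2) + 3δ^2, so 24·δ^2 ≥ 11 and δ^2 ≥ 11/24.
δ ≥ (11/24)^(1/2) ≈ 0.677.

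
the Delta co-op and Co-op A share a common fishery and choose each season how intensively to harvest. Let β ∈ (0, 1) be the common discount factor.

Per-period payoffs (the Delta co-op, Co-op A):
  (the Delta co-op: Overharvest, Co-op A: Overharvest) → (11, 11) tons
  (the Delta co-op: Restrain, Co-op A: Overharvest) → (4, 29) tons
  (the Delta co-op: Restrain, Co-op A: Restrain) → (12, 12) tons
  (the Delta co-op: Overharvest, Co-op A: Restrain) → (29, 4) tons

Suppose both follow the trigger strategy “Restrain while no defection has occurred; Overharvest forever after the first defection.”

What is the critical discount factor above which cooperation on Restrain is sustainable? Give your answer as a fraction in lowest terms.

17/18

12/(1−β) ≥ 29 + 11β/(1−β)
12 ≥ 29 − 18β
β ≥ 17/18.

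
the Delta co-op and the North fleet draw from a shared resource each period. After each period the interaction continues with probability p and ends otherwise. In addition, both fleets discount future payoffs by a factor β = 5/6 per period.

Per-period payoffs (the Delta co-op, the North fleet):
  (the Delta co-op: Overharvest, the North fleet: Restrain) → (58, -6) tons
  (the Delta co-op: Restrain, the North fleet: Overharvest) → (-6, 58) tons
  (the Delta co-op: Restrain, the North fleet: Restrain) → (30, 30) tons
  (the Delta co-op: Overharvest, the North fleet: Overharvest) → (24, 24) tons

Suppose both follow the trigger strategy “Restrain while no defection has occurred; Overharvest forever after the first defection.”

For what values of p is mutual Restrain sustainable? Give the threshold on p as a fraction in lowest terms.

84/85

Expected continuation weight on next period's payoff is β·p = 5/6·p, which plays the role of the discount factor.
Cooperation requires 5/6·p ≥ (58−30)/(58−24) = 14/17, hence p ≥ 84/85.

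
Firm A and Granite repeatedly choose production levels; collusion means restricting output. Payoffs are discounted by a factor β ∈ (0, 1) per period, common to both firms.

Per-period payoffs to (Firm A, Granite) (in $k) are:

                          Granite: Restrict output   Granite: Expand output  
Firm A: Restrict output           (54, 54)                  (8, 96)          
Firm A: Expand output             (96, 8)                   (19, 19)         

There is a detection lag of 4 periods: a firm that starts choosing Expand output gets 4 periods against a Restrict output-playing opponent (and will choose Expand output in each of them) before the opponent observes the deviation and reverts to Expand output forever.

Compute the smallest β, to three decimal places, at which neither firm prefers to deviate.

0.859

Deviating for the 4 undetected periods gains 96−54 = 42 per period over cooperation, then loses 54−19 = 35 per period forever once punishment starts.
Gain: 42(1 + β + … + β^3); loss: 35·β^4/(1−β).
No profitable deviation ⇔ 42(1−β^4) ≤ 35·β^4, i.e. β^4 ≥ 42/(42+35) = 6/11.
Hence β ≥ (6/11)^(1/4) ≈ 0.859.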